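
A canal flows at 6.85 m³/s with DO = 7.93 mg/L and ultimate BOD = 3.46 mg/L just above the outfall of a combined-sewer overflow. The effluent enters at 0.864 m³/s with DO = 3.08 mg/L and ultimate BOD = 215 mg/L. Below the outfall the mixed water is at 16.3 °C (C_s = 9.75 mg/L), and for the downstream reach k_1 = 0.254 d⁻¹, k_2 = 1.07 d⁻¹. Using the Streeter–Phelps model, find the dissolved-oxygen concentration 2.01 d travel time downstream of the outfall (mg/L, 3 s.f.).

Mixed DO = (6.85×7.93 + 0.864×3.08)/(6.85+0.864) = 56.98/7.714 = 7.387 mg/L.
Mixed L₀ = (6.85×3.46 + 0.864×215)/(7.714) = 209.5/7.714 = 27.15 mg/L.
Initial deficit D₀ = C_s − DO₀ = 9.75 − 7.387 = 2.363 mg/L.
D(2.01) = [0.254×27.15/(1.07−0.254)](e^(−0.254×2.01) − e^(−1.07×2.01)) + 2.363 e^(−1.07×2.01)
= 8.452 × (0.6002 − 0.1164) + 2.363 × 0.1164 = 4.364 mg/L.
DO = 9.75 − 4.364 = 5.386 mg/L.

DO ≈ 5.39 mg/L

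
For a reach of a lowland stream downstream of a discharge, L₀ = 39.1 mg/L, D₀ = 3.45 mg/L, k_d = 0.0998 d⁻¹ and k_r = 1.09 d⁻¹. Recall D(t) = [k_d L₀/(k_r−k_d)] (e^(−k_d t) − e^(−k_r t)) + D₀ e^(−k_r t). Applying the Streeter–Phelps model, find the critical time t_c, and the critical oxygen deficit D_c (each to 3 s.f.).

t_c ≈ 0.311 d; D_c ≈ 3.47 mg/L

At the critical point dD/dt = 0, so k_d L₀ e^(−k_d t) = k_r D. Substituting D(t) from the Streeter–Phelps equation and solving for t gives
t_c = ln[(k_r/k_d)(1 − D₀(k_r−k_d)/(k_d L₀))] / (k_r−k_d).
Here k_r−k_d = 0.9902 d⁻¹ and 1 − D₀(k_r−k_d)/(k_d L₀) = 1 − 3.45×0.9902/(0.0998×39.1) = 0.1245, so
t_c = ln(10.92 × 0.1245) / 0.9902 = 0.3077 / 0.9902 = 0.3107 d.
D_c = (k_d/k_r) L₀ e^(−k_d t_c) = (0.0998/1.09) × 39.1 × e^(−0.0998×0.3107) = 0.09156 × 39.1 × 0.9695 = 3.471 mg/L.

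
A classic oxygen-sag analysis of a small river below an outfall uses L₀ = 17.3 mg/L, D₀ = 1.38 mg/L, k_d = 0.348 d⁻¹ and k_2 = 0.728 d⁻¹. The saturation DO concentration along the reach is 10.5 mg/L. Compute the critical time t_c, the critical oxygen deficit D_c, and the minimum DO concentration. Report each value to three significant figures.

At the critical point dD/dt = 0, so k_d L₀ e^(−k_d t) = k_2 D. Substituting D(t) from the Streeter–Phelps equation and solving for t gives
t_c = ln[(k_2/k_d)(1 − D₀(k_2−k_d)/(k_d L₀))] / (k_2−k_d).
Here k_2−k_d = 0.3800 d⁻¹ and 1 − D₀(k_2−k_d)/(k_d L₀) = 1 − 1.38×0.3800/(0.348×17.3) = 0.9129, so
t_c = ln(2.092 × 0.9129) / 0.3800 = 0.6470 / 0.3800 = 1.703 d.
D_c = (k_d/k_2) L₀ e^(−k_d t_c) = (0.348/0.728) × 17.3 × e^(−0.348×1.703) = 0.4780 × 17.3 × 0.5530 = 4.573 mg/L.
Minimum DO = C_s − D_c = 10.5 − 4.573 = 5.927 mg/L.

t_c ≈ 1.70 d; D_c ≈ 4.57 mg/L; min DO ≈ 5.93 mg/L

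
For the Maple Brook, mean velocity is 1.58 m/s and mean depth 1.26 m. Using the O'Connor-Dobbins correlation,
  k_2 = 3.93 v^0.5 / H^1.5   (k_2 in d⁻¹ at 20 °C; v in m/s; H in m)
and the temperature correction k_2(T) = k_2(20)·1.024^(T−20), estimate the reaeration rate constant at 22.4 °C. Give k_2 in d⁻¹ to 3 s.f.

k_2(20) = 3.93 × 1.58^0.5 / 1.26^1.5 = 3.93 × 1.257 / 1.414 = 3.493 d⁻¹.
k_2(22.4) = 3.493 × 1.024^(22.4−20) = 3.493 × 1.059 = 3.697 d⁻¹.

k_2 ≈ 3.70 d⁻¹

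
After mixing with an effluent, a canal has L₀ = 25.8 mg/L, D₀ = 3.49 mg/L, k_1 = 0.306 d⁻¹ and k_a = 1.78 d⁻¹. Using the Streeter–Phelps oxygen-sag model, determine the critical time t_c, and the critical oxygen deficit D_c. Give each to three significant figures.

t_c = [1/(k_a−k_1)] ln[(k_a/k_1)(1 − D₀(k_a−k_1)/(k_1 L₀))]
= [1/(1.78−0.306)] ln[(1.78/0.306)(1 − 3.49×1.474/(0.306×25.8))]
= (1/1.474) ln[5.817 × 0.3484] = 0.6784 × ln(2.027) = 0.6784 × 0.7064 = 0.4792 d.
L(t_c) = L₀ e^(−k_1 t_c) = 25.8 × 0.8636 = 22.28 mg/L, and at the critical point k_a D_c = k_1 L, so D_c = (0.306/1.78) × 22.28 = 3.830 mg/L.

t_c ≈ 0.479 d; D_c ≈ 3.83 mg/L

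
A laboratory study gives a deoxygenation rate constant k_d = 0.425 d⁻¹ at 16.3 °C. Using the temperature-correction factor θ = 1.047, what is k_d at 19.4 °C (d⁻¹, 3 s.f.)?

k_d ≈ 0.490 d⁻¹

k_d(T₂) = k_d(T₁) · θ^(T₂−T₁) = 0.425 × 1.047^(19.4−16.3)
= 0.425 × 1.047^3.10 = 0.425 × 1.153 = 0.4900 d⁻¹.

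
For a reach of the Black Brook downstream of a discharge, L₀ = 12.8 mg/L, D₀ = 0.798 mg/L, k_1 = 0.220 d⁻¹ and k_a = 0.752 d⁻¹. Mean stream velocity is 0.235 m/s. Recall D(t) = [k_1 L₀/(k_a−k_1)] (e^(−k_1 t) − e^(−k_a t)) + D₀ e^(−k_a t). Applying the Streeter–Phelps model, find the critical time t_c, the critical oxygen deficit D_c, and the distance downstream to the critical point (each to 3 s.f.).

t_c ≈ 2.00 d; D_c ≈ 2.41 mg/L; x_c ≈ 40.7 km

With k_a/k_1 = 3.418 and 1 − D₀(k_a−k_1)/(k_1 L₀) = 0.8492,
t_c = ln(3.418 × 0.8492) / (0.752 − 0.220) = ln(2.903) / 0.5320 = 1.066/0.5320 = 2.003 d.
L(t_c) = L₀ e^(−k_1 t_c) = 12.8 × 0.6436 = 8.238 mg/L, and at the critical point k_a D_c = k_1 L, so D_c = (0.220/0.752) × 8.238 = 2.410 mg/L.
x_c = v t_c = 0.235 m/s × 2.003 d × 86400 s/d = 40670 m ≈ 40.7 km.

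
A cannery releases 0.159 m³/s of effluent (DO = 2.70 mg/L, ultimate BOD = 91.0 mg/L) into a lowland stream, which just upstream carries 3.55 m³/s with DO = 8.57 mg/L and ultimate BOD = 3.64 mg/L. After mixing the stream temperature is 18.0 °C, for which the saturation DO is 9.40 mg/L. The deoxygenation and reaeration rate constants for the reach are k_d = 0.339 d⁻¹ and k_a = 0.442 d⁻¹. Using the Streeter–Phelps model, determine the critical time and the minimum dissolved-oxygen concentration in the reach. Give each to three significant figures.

Mixed DO = (3.55×8.57 + 0.159×2.70)/(3.55+0.159) = 30.85/3.709 = 8.318 mg/L.
Mixed L₀ = (3.55×3.64 + 0.159×91.0)/(3.709) = 27.39/3.709 = 7.385 mg/L.
Initial deficit D₀ = C_s − DO₀ = 9.40 − 8.318 = 1.082 mg/L.
t_c = (1/0.1030) ln[(0.442/0.339)(1 − 1.082×0.1030/(0.339×7.385))] = 9.709 × ln(1.246) = 2.134 d.
D_c = (0.339/0.442) × 7.385 × e^(−0.339×2.134) = 0.7670 × 7.385 × 0.4851 = 2.748 mg/L.
Minimum DO = 9.40 − 2.748 = 6.652 mg/L.

t_c ≈ 2.13 d; minimum DO ≈ 6.65 mg/L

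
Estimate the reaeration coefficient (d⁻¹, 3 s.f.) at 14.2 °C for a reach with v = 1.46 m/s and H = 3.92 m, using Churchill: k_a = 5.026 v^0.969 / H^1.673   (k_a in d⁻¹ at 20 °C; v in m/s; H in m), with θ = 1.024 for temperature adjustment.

k_a ≈ 0.643 d⁻¹

k_a(20) = 5.026 × 1.46^0.969 / 3.92^1.673 = 5.026 × 1.443 / 9.830 = 0.7378 d⁻¹.
k_a(14.2) = 0.7378 × 1.024^(14.2−20) = 0.7378 × 0.8715 = 0.6429 d⁻¹.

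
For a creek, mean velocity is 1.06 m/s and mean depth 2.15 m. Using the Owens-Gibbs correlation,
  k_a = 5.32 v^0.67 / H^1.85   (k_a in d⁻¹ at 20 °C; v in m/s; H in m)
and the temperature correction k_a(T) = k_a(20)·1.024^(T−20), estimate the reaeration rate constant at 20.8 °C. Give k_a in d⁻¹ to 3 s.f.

k_a(20) = 5.32 × 1.06^0.67 / 2.15^1.85 = 5.32 × 1.040 / 4.121 = 1.342 d⁻¹.
k_a(20.8) = 1.342 × 1.024^(20.8−20) = 1.342 × 1.019 = 1.368 d⁻¹.

k_a ≈ 1.37 d⁻¹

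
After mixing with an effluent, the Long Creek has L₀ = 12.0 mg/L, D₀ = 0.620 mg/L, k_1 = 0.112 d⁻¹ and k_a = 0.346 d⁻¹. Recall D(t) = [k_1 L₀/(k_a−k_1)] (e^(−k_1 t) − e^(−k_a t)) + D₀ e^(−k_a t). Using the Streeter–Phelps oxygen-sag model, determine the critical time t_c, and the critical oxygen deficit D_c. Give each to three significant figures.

With k_a/k_1 = 3.089 and 1 − D₀(k_a−k_1)/(k_1 L₀) = 0.8921,
t_c = ln(3.089 × 0.8921) / (0.346 − 0.112) = ln(2.756) / 0.2340 = 1.014/0.2340 = 4.332 d.
L(t_c) = L₀ e^(−k_1 t_c) = 12.0 × 0.6156 = 7.387 mg/L, and at the critical point k_a D_c = k_1 L, so D_c = (0.112/0.346) × 7.387 = 2.391 mg/L.

t_c ≈ 4.33 d; D_c ≈ 2.39 mg/L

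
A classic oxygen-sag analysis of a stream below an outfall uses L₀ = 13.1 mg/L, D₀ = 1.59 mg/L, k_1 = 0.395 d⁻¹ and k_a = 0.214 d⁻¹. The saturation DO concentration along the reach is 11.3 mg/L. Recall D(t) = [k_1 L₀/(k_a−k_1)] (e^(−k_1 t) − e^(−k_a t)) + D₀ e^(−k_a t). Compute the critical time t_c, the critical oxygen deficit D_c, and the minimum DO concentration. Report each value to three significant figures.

At the critical point dD/dt = 0, so k_1 L₀ e^(−k_1 t) = k_a D. Substituting D(t) from the Streeter–Phelps equation and solving for t gives
t_c = ln[(k_a/k_1)(1 − D₀(k_a−k_1)/(k_1 L₀))] / (k_a−k_1).
Here k_a−k_1 = -0.1810 d⁻¹ and 1 − D₀(k_a−k_1)/(k_1 L₀) = 1 − 1.59×-0.1810/(0.395×13.1) = 1.056, so
t_c = ln(0.5418 × 1.056) / -0.1810 = -0.5588 / -0.1810 = 3.087 d.
L(t_c) = L₀ e^(−k_1 t_c) = 13.1 × 0.2954 = 3.870 mg/L, and at the critical point k_a D_c = k_1 L, so D_c = (0.395/0.214) × 3.870 = 7.143 mg/L.
Minimum DO = C_s − D_c = 11.3 − 7.143 = 4.157 mg/L.

t_c ≈ 3.09 d; D_c ≈ 7.14 mg/L; min DO ≈ 4.16 mg/L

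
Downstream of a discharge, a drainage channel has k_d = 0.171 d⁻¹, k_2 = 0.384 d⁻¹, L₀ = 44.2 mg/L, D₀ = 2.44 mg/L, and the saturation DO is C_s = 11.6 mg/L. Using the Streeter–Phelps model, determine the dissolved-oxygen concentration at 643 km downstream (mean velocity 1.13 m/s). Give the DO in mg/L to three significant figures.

DO ≈ 2.73 mg/L

Travel time t = x/v = 643 km / (1.13 m/s) = 643000 m / 1.13 m/s = 569000 s = 6.586 d.
k_d L₀/(k_2−k_d) = 0.171×44.2/(0.384−0.171) = 7.558/0.2130 = 35.48 mg/L.
e^(−k_d t) = e^(−0.171×6.586) = 0.3243; e^(−k_2 t) = e^(−0.384×6.586) = 0.07974.
D = 35.48 × (0.3243 − 0.07974) + 2.44 × 0.07974 = 8.677 + 0.1946 = 8.871 mg/L.
DO = C_s − D = 11.6 − 8.871 = 2.729 mg/L.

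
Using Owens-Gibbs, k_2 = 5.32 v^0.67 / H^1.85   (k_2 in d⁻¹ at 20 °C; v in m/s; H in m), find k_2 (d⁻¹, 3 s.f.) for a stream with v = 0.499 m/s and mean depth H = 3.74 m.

k_2 ≈ 0.291 d⁻¹

k_2 = 5.32 × 0.499^0.67 / 3.74^1.85 = 5.32 × 0.6277 / 11.48 = 0.2910 d⁻¹.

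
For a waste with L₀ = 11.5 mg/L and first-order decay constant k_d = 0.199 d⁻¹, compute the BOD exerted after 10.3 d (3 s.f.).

y_t = L₀(1 − e^(−k_d t)) = 11.5 × (1 − e^(−0.199×10.3))
= 11.5 × (1 − 0.1288) = 11.5 × 0.8712 = 10.02 mg/L.

y ≈ 10.0 mg/L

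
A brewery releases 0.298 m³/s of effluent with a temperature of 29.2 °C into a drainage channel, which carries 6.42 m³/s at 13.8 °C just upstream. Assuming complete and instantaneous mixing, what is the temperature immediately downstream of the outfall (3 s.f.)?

Flow-weighted mixing: C = (Q_r C_r + Q_w C_w)/(Q_r + Q_w)
= (6.42×13.8 + 0.298×29.2)/(6.42 + 0.298) = 97.30/6.718 = 14.48 °C.

14.5 °C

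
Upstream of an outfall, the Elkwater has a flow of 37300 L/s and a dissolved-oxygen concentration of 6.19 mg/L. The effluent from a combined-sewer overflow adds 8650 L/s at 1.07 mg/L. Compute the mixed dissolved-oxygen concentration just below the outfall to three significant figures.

5.23 mg/L

Flow-weighted mixing: C = (Q_r C_r + Q_w C_w)/(Q_r + Q_w)
= (37300×6.19 + 8650×1.07)/(37300 + 8650) = 240100/45950 = 5.226 mg/L.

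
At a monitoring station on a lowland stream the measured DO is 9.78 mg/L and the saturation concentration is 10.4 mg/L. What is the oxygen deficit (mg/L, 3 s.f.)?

D = C_s − C = 10.4 − 9.78 = 0.620 mg/L.

D ≈ 0.620 mg/L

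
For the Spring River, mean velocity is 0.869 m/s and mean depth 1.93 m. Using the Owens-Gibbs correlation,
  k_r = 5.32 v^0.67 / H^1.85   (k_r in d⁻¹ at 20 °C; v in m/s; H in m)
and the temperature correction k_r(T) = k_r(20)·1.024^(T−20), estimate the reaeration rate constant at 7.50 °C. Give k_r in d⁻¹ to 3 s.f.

k_r ≈ 1.07 d⁻¹

k_r(20) = 5.32 × 0.869^0.67 / 1.93^1.85 = 5.32 × 0.9102 / 3.375 = 1.435 d⁻¹.
k_r(7.50) = 1.435 × 1.024^(7.50−20) = 1.435 × 0.7434 = 1.067 d⁻¹.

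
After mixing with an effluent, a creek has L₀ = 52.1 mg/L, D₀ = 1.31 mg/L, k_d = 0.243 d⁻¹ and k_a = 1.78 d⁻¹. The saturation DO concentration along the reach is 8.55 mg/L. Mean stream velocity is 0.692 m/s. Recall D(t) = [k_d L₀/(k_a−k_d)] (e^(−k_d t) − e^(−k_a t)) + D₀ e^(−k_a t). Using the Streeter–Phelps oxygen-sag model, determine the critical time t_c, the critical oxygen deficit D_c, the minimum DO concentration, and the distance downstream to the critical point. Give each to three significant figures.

t_c ≈ 1.18 d; D_c ≈ 5.34 mg/L; min DO ≈ 3.21 mg/L; x_c ≈ 70.7 km

At the critical point dD/dt = 0, so k_d L₀ e^(−k_d t) = k_a D. Substituting D(t) from the Streeter–Phelps equation and solving for t gives
t_c = ln[(k_a/k_d)(1 − D₀(k_a−k_d)/(k_d L₀))] / (k_a−k_d).
Here k_a−k_d = 1.537 d⁻¹ and 1 − D₀(k_a−k_d)/(k_d L₀) = 1 − 1.31×1.537/(0.243×52.1) = 0.8410, so
t_c = ln(7.325 × 0.8410) / 1.537 = 1.818 / 1.537 = 1.183 d.
D_c = (k_d/k_a) L₀ e^(−k_d t_c) = (0.243/1.78) × 52.1 × e^(−0.243×1.183) = 0.1365 × 52.1 × 0.7502 = 5.336 mg/L.
Minimum DO = C_s − D_c = 8.55 − 5.336 = 3.214 mg/L.
x_c = v t_c = 0.692 m/s × 1.183 d × 86400 s/d = 70720 m ≈ 70.7 km.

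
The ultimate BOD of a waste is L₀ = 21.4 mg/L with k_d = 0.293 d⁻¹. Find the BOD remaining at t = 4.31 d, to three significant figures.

L_t = L₀ e^(−k_d t) = 21.4 × e^(−0.293×4.31) = 21.4 × 0.2829 = 6.053 mg/L.

L ≈ 6.05 mg/L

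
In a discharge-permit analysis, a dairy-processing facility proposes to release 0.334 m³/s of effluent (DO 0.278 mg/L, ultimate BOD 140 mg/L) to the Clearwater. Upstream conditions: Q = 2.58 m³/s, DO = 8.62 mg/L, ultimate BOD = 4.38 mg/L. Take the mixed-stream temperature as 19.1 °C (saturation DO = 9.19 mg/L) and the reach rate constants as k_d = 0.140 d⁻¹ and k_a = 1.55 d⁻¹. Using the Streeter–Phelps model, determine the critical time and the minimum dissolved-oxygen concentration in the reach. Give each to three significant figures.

t_c ≈ 0.658 d; minimum DO ≈ 7.55 mg/L

Mixed DO = (2.58×8.62 + 0.334×0.278)/(2.58+0.334) = 22.33/2.914 = 7.664 mg/L.
Mixed L₀ = (2.58×4.38 + 0.334×140)/(2.914) = 58.06/2.914 = 19.92 mg/L.
Initial deficit D₀ = C_s − DO₀ = 9.19 − 7.664 = 1.526 mg/L.
t_c = (1/1.410) ln[(1.55/0.140)(1 − 1.526×1.410/(0.140×19.92))] = 0.7092 × ln(2.531) = 0.6585 d.
D_c = (0.140/1.55) × 19.92 × e^(−0.140×0.6585) = 0.09032 × 19.92 × 0.9119 = 1.641 mg/L.
Minimum DO = 9.19 − 1.641 = 7.549 mg/L.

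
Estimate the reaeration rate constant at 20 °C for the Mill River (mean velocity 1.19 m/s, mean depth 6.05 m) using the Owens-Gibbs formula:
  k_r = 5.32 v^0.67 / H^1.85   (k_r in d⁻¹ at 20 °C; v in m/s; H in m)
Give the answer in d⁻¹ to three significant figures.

k_r ≈ 0.214 d⁻¹

k_r = 5.32 × 1.19^0.67 / 6.05^1.85 = 5.32 × 1.124 / 27.94 = 0.2139 d⁻¹.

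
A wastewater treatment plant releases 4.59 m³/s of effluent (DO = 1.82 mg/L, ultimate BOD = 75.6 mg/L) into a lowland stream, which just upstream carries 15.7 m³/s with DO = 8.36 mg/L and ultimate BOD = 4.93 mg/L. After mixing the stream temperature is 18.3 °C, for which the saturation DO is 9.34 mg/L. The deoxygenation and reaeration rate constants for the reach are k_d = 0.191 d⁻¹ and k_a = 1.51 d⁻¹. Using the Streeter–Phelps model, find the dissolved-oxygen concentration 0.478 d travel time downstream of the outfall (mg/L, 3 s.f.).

Mixed DO = (15.7×8.36 + 4.59×1.82)/(15.7+4.59) = 139.6/20.29 = 6.881 mg/L.
Mixed L₀ = (15.7×4.93 + 4.59×75.6)/(20.29) = 424.4/20.29 = 20.92 mg/L.
Initial deficit D₀ = C_s − DO₀ = 9.34 − 6.881 = 2.459 mg/L.
D(0.478) = [0.191×20.92/(1.51−0.191)](e^(−0.191×0.478) − e^(−1.51×0.478)) + 2.459 e^(−1.51×0.478)
= 3.029 × (0.9127 − 0.4859) + 2.459 × 0.4859 = 2.488 mg/L.
DO = 9.34 − 2.488 = 6.852 mg/L.

DO ≈ 6.85 mg/L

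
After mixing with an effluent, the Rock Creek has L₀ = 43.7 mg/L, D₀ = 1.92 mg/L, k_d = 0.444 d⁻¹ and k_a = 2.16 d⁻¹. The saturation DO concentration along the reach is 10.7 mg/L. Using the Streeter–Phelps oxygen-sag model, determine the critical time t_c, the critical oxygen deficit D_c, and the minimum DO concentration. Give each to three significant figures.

With k_a/k_d = 4.865 and 1 − D₀(k_a−k_d)/(k_d L₀) = 0.8302,
t_c = ln(4.865 × 0.8302) / (2.16 − 0.444) = ln(4.039) / 1.716 = 1.396/1.716 = 0.8135 d.
L(t_c) = L₀ e^(−k_d t_c) = 43.7 × 0.6968 = 30.45 mg/L, and at the critical point k_a D_c = k_d L, so D_c = (0.444/2.16) × 30.45 = 6.260 mg/L.
Minimum DO = C_s − D_c = 10.7 − 6.260 = 4.440 mg/L.

t_c ≈ 0.813 d; D_c ≈ 6.26 mg/L; min DO ≈ 4.44 mg/L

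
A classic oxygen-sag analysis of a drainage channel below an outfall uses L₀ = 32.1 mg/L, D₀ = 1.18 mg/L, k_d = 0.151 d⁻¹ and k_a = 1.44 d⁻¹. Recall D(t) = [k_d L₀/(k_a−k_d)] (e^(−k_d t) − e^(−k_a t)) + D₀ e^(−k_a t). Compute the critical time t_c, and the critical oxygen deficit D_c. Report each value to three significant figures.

t_c ≈ 1.46 d; D_c ≈ 2.70 mg/L

With k_a/k_d = 9.536 and 1 − D₀(k_a−k_d)/(k_d L₀) = 0.6862,
t_c = ln(9.536 × 0.6862) / (1.44 − 0.151) = ln(6.544) / 1.289 = 1.879/1.289 = 1.457 d.
L(t_c) = L₀ e^(−k_d t_c) = 32.1 × 0.8025 = 25.76 mg/L, and at the critical point k_a D_c = k_d L, so D_c = (0.151/1.44) × 25.76 = 2.701 mg/L.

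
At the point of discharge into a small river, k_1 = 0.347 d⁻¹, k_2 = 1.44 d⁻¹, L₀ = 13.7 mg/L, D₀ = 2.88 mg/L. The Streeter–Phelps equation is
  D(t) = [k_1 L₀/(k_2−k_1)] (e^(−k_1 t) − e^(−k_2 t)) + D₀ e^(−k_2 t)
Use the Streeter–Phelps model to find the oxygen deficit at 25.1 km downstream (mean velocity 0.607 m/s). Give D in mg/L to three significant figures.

D ≈ 2.95 mg/L

Travel time t = x/v = 25.1 km / (0.607 m/s) = 25100 m / 0.607 m/s = 41350 s = 0.4786 d.
k_1 L₀/(k_2−k_1) = 0.347×13.7/(1.44−0.347) = 4.754/1.093 = 4.349 mg/L.
e^(−k_1 t) = e^(−0.347×0.4786) = 0.8470; e^(−k_2 t) = e^(−1.44×0.4786) = 0.5020.
D = 4.349 × (0.8470 − 0.5020) + 2.88 × 0.5020 = 1.501 + 1.446 = 2.946 mg/L.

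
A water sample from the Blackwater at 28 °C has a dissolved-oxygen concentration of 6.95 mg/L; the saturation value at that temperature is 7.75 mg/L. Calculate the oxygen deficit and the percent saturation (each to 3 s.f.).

D ≈ 0.800 mg/L; 89.7 % saturation

D = C_s − C = 7.75 − 6.95 = 0.800 mg/L.
% saturation = 6.95/7.75 × 100 = 89.7 %.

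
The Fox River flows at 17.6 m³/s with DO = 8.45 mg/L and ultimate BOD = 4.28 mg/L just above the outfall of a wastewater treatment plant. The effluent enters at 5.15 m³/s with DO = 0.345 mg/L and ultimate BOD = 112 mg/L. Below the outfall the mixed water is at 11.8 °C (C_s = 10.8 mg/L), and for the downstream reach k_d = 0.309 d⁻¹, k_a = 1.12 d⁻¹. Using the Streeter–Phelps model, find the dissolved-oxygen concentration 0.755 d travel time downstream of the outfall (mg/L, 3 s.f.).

DO ≈ 5.04 mg/L

Mixed DO = (17.6×8.45 + 5.15×0.345)/(17.6+5.15) = 150.5/22.75 = 6.615 mg/L.
Mixed L₀ = (17.6×4.28 + 5.15×112)/(22.75) = 652.1/22.75 = 28.66 mg/L.
Initial deficit D₀ = C_s − DO₀ = 10.8 − 6.615 = 4.185 mg/L.
D(0.755) = [0.309×28.66/(1.12−0.309)](e^(−0.309×0.755) − e^(−1.12×0.755)) + 4.185 e^(−1.12×0.755)
= 10.92 × (0.7919 − 0.4293) + 4.185 × 0.4293 = 5.757 mg/L.
DO = 10.8 − 5.757 = 5.043 mg/L.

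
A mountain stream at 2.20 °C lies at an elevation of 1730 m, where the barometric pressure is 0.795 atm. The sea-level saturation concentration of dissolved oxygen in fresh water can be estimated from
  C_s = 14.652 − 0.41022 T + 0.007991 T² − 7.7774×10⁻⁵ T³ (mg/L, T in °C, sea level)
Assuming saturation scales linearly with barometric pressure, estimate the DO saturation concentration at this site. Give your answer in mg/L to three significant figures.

C_s ≈ 11.0 mg/L

At sea level: C_s = 14.652 − 0.41022×2.20 + 0.007991×2.20² − 7.7774×10⁻⁵×2.20³ = 13.79 mg/L.
Pressure correction: C_s' = 13.79 × 0.795 = 10.96 mg/L.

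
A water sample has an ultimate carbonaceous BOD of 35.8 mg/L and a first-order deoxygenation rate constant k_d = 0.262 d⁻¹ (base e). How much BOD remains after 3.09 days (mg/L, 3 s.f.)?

L ≈ 15.9 mg/L

L_t = L₀ e^(−k_d t) = 35.8 × e^(−0.262×3.09) = 35.8 × 0.4450 = 15.93 mg/L.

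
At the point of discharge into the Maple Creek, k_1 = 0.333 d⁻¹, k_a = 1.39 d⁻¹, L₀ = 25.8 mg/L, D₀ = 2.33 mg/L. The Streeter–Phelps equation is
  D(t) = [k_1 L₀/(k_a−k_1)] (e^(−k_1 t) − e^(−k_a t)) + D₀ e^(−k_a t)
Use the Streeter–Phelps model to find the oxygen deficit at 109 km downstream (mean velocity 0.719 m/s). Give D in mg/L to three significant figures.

Travel time t = x/v = 109 km / (0.719 m/s) = 109000 m / 0.719 m/s = 151600 s = 1.755 d.
k_1 L₀/(k_a−k_1) = 0.333×25.8/(1.39−0.333) = 8.591/1.057 = 8.128 mg/L.
e^(−k_1 t) = e^(−0.333×1.755) = 0.5575; e^(−k_a t) = e^(−1.39×1.755) = 0.08725.
D = 8.128 × (0.5575 − 0.08725) + 2.33 × 0.08725 = 3.822 + 0.2033 = 4.026 mg/L.

D ≈ 4.03 mg/L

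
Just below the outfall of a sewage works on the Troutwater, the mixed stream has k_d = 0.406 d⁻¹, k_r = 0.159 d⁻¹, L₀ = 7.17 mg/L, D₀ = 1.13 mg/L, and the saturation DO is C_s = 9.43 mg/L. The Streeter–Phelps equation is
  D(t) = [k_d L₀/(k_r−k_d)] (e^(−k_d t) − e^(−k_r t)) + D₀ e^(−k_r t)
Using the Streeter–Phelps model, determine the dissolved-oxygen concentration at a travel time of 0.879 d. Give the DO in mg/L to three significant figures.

DO ≈ 6.45 mg/L

k_d L₀/(k_r−k_d) = 0.406×7.17/(0.159−0.406) = 2.911/-0.2470 = -11.79 mg/L.
e^(−k_d t) = e^(−0.406×0.8790) = 0.6999; e^(−k_r t) = e^(−0.159×0.8790) = 0.8696.
D = -11.79 × (0.6999 − 0.8696) + 1.13 × 0.8696 = 2.000 + 0.9826 = 2.983 mg/L.
DO = C_s − D = 9.43 − 2.983 = 6.447 mg/L.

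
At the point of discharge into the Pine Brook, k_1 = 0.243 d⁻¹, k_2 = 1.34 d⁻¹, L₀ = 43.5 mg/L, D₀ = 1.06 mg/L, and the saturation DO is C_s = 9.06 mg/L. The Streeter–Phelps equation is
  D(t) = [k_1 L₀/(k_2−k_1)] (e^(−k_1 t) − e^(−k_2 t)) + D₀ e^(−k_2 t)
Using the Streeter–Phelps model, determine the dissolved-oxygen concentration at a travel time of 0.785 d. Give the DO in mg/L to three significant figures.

DO ≈ 4.09 mg/L

k_1 L₀/(k_2−k_1) = 0.243×43.5/(1.34−0.243) = 10.57/1.097 = 9.636 mg/L.
e^(−k_1 t) = e^(−0.243×0.7850) = 0.8263; e^(−k_2 t) = e^(−1.34×0.7850) = 0.3493.
D = 9.636 × (0.8263 − 0.3493) + 1.06 × 0.3493 = 4.597 + 0.3702 = 4.967 mg/L.
DO = C_s − D = 9.06 − 4.967 = 4.093 mg/L.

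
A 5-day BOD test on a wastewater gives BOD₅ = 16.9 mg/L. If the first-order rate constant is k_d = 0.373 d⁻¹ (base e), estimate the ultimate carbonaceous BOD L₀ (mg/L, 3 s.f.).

L₀ ≈ 20.0 mg/L

BOD₅ = L₀(1 − e^(−5k_d)) ⇒ L₀ = BOD₅ / (1 − e^(−5×0.373))
= 16.9 / (1 − 0.1549) = 16.9 / 0.8451 = 20.00 mg/L.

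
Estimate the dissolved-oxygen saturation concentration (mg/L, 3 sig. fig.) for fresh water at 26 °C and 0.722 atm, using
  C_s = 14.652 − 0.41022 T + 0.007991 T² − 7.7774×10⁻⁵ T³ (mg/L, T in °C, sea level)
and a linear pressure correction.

At sea level: C_s = 14.652 − 0.41022×26 + 0.007991×26² − 7.7774×10⁻⁵×26³ = 8.021 mg/L.
Pressure correction: C_s' = 8.021 × 0.722 = 5.791 mg/L.

C_s ≈ 5.79 mg/L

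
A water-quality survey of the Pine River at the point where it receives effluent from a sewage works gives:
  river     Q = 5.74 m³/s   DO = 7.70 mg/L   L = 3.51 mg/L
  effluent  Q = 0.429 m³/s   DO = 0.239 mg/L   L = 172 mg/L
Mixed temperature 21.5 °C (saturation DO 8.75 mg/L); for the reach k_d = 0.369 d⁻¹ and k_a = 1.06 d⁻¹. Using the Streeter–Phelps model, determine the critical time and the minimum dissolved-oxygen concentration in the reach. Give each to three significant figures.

t_c ≈ 1.22 d; minimum DO ≈ 5.37 mg/L

Mixed DO = (5.74×7.70 + 0.429×0.239)/(5.74+0.429) = 44.30/6.169 = 7.181 mg/L.
Mixed L₀ = (5.74×3.51 + 0.429×172)/(6.169) = 93.94/6.169 = 15.23 mg/L.
Initial deficit D₀ = C_s − DO₀ = 8.75 − 7.181 = 1.569 mg/L.
t_c = (1/0.6910) ln[(1.06/0.369)(1 − 1.569×0.6910/(0.369×15.23))] = 1.447 × ln(2.318) = 1.217 d.
D_c = (0.369/1.06) × 15.23 × e^(−0.369×1.217) = 0.3481 × 15.23 × 0.6382 = 3.383 mg/L.
Minimum DO = 8.75 − 3.383 = 5.367 mg/L.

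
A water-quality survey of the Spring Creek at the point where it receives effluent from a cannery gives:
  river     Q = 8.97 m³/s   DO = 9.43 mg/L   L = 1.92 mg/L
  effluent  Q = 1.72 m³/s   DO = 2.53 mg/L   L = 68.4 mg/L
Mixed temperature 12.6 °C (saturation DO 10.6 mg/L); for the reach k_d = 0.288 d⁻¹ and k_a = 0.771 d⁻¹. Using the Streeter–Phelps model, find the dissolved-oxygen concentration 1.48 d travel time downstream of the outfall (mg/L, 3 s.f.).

DO ≈ 7.36 mg/L

Mixed DO = (8.97×9.43 + 1.72×2.53)/(8.97+1.72) = 88.94/10.69 = 8.320 mg/L.
Mixed L₀ = (8.97×1.92 + 1.72×68.4)/(10.69) = 134.9/10.69 = 12.62 mg/L.
Initial deficit D₀ = C_s − DO₀ = 10.6 − 8.320 = 2.280 mg/L.
D(1.48) = [0.288×12.62/(0.771−0.288)](e^(−0.288×1.48) − e^(−0.771×1.48)) + 2.280 e^(−0.771×1.48)
= 7.523 × (0.6530 − 0.3195) + 2.280 × 0.3195 = 3.237 mg/L.
DO = 10.6 − 3.237 = 7.363 mg/L.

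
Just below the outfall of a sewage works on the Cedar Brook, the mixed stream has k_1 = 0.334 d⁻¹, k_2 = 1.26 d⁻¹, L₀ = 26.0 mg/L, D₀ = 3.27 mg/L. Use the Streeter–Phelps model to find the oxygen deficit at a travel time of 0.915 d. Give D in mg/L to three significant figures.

k_1 L₀/(k_2−k_1) = 0.334×26.0/(1.26−0.334) = 8.684/0.9260 = 9.378 mg/L.
e^(−k_1 t) = e^(−0.334×0.9150) = 0.7367; e^(−k_2 t) = e^(−1.26×0.9150) = 0.3157.
D = 9.378 × (0.7367 − 0.3157) + 3.27 × 0.3157 = 3.948 + 1.032 = 4.980 mg/L.

D ≈ 4.98 mg/L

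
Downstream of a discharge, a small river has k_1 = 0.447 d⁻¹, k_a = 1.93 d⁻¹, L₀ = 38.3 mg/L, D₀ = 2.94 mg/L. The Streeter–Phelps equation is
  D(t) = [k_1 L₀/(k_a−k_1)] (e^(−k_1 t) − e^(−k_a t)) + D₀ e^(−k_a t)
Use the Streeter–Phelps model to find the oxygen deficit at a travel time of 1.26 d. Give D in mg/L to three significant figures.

D ≈ 5.82 mg/L

k_1 L₀/(k_a−k_1) = 0.447×38.3/(1.93−0.447) = 17.12/1.483 = 11.54 mg/L.
e^(−k_1 t) = e^(−0.447×1.260) = 0.5694; e^(−k_a t) = e^(−1.93×1.260) = 0.08788.
D = 11.54 × (0.5694 − 0.08788) + 2.94 × 0.08788 = 5.558 + 0.2584 = 5.817 mg/L.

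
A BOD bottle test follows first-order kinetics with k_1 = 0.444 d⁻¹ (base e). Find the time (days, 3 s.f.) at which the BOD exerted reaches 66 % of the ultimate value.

y/L₀ = 1 − e^(−k_1 t) = 0.66 ⇒ e^(−k_1 t) = 0.340
t = −ln(0.340) / 0.444 = 1.079 / 0.444 = 2.430 d.

t ≈ 2.43 d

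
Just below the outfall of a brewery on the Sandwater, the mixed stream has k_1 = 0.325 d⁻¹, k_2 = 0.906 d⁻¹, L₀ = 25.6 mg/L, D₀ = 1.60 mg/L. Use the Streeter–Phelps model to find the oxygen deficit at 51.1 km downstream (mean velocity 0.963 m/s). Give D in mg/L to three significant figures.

D ≈ 4.44 mg/L

Travel time t = x/v = 51.1 km / (0.963 m/s) = 51100 m / 0.963 m/s = 53060 s = 0.6142 d.
k_1 L₀/(k_2−k_1) = 0.325×25.6/(0.906−0.325) = 8.320/0.5810 = 14.32 mg/L.
e^(−k_1 t) = e^(−0.325×0.6142) = 0.8191; e^(−k_2 t) = e^(−0.906×0.6142) = 0.5733.
D = 14.32 × (0.8191 − 0.5733) + 1.60 × 0.5733 = 3.520 + 0.9172 = 4.437 mg/L.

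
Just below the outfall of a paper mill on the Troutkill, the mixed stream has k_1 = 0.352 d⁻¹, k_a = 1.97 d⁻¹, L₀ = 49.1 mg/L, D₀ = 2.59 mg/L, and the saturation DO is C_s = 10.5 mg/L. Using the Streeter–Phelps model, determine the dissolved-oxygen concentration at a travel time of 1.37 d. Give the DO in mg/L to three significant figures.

DO ≈ 4.45 mg/L

k_1 L₀/(k_a−k_1) = 0.352×49.1/(1.97−0.352) = 17.28/1.618 = 10.68 mg/L.
e^(−k_1 t) = e^(−0.352×1.370) = 0.6174; e^(−k_a t) = e^(−1.97×1.370) = 0.06728.
D = 10.68 × (0.6174 − 0.06728) + 2.59 × 0.06728 = 5.876 + 0.1743 = 6.051 mg/L.
DO = C_s − D = 10.5 − 6.051 = 4.449 mg/L.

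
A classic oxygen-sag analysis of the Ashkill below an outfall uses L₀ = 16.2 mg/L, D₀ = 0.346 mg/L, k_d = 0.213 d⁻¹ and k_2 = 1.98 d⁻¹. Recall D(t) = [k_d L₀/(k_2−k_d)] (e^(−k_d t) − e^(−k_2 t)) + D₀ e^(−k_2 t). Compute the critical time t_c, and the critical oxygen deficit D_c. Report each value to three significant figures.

With k_2/k_d = 9.296 and 1 − D₀(k_2−k_d)/(k_d L₀) = 0.8228,
t_c = ln(9.296 × 0.8228) / (1.98 − 0.213) = ln(7.649) / 1.767 = 2.035/1.767 = 1.151 d.
D_c = (k_d/k_2) L₀ e^(−k_d t_c) = (0.213/1.98) × 16.2 × e^(−0.213×1.151) = 0.1076 × 16.2 × 0.7825 = 1.364 mg/L.

t_c ≈ 1.15 d; D_c ≈ 1.36 mg/L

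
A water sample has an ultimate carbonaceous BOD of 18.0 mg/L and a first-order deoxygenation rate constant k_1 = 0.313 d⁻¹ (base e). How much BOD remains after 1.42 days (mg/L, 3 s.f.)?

L_t = L₀ e^(−k_1 t) = 18.0 × e^(−0.313×1.42) = 18.0 × 0.6412 = 11.54 mg/L.

L ≈ 11.5 mg/L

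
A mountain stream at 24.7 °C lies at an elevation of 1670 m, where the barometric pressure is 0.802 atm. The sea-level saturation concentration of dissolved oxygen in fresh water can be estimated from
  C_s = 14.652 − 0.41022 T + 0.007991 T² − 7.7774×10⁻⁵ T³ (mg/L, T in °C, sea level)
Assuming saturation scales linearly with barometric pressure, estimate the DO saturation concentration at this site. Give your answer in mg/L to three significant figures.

C_s ≈ 6.59 mg/L

At sea level: C_s = 14.652 − 0.41022×24.7 + 0.007991×24.7² − 7.7774×10⁻⁵×24.7³ = 8.223 mg/L.
Pressure correction: C_s' = 8.223 × 0.802 = 6.595 mg/L.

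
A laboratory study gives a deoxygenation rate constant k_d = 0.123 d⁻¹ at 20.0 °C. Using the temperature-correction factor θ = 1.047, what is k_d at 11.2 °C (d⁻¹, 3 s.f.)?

k_d ≈ 0.0821 d⁻¹

k_d(T₂) = k_d(T₁) · θ^(T₂−T₁) = 0.123 × 1.047^(11.2−20.0)
= 0.123 × 1.047^-8.80 = 0.123 × 0.6675 = 0.08211 d⁻¹.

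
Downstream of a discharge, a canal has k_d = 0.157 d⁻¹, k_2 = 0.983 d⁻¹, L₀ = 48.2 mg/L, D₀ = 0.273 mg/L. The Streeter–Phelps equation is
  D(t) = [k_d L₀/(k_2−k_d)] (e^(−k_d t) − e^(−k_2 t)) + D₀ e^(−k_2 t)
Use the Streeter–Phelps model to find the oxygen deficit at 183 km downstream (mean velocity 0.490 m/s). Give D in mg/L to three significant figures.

Travel time t = x/v = 183 km / (0.490 m/s) = 183000 m / 0.490 m/s = 373500 s = 4.323 d.
k_d L₀/(k_2−k_d) = 0.157×48.2/(0.983−0.157) = 7.567/0.8260 = 9.162 mg/L.
e^(−k_d t) = e^(−0.157×4.323) = 0.5073; e^(−k_2 t) = e^(−0.983×4.323) = 0.01428.
D = 9.162 × (0.5073 − 0.01428) + 0.273 × 0.01428 = 4.517 + 0.003898 = 4.521 mg/L.

D ≈ 4.52 mg/L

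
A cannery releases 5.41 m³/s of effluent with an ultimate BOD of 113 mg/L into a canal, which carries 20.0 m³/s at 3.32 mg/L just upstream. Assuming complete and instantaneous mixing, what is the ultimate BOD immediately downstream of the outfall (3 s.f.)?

Flow-weighted mixing: C = (Q_r C_r + Q_w C_w)/(Q_r + Q_w)
= (20.0×3.32 + 5.41×113)/(20.0 + 5.41) = 677.7/25.41 = 26.67 mg/L.

26.7 mg/L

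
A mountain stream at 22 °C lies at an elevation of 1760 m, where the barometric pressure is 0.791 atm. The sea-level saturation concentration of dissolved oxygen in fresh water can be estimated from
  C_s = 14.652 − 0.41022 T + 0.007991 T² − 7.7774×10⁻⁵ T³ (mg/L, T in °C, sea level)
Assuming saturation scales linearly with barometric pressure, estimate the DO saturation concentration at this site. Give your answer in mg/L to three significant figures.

At sea level: C_s = 14.652 − 0.41022×22 + 0.007991×22² − 7.7774×10⁻⁵×22³ = 8.667 mg/L.
Pressure correction: C_s' = 8.667 × 0.791 = 6.855 mg/L.

C_s ≈ 6.86 mg/L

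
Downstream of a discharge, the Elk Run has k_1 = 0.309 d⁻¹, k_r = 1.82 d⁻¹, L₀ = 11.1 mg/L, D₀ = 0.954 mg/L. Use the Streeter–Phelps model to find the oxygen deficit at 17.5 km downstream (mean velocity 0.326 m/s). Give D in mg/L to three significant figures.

D ≈ 1.45 mg/L

Travel time t = x/v = 17.5 km / (0.326 m/s) = 17500 m / 0.326 m/s = 53680 s = 0.6213 d.
k_1 L₀/(k_r−k_1) = 0.309×11.1/(1.82−0.309) = 3.430/1.511 = 2.270 mg/L.
e^(−k_1 t) = e^(−0.309×0.6213) = 0.8253; e^(−k_r t) = e^(−1.82×0.6213) = 0.3228.
D = 2.270 × (0.8253 − 0.3228) + 0.954 × 0.3228 = 1.141 + 0.3079 = 1.449 mg/L.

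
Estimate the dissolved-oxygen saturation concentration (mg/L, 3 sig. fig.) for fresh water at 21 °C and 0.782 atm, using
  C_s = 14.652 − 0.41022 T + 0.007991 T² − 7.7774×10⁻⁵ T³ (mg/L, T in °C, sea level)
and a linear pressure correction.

C_s ≈ 6.91 mg/L

At sea level: C_s = 14.652 − 0.41022×21 + 0.007991×21² − 7.7774×10⁻⁵×21³ = 8.841 mg/L.
Pressure correction: C_s' = 8.841 × 0.782 = 6.914 mg/L.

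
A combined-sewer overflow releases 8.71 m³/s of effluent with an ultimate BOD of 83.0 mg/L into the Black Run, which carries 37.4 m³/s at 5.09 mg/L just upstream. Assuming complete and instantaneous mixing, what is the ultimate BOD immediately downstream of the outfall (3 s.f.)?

19.8 mg/L

Flow-weighted mixing: C = (Q_r C_r + Q_w C_w)/(Q_r + Q_w)
= (37.4×5.09 + 8.71×83.0)/(37.4 + 8.71) = 913.3/46.11 = 19.81 mg/L.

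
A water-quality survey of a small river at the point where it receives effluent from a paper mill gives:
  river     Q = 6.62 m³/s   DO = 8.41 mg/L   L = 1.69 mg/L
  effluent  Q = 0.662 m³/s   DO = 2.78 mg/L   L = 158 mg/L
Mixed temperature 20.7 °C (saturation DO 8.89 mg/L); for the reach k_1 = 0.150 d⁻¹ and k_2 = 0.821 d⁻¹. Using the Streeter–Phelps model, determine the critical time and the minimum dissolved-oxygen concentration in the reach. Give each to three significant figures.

Mixed DO = (6.62×8.41 + 0.662×2.78)/(6.62+0.662) = 57.51/7.282 = 7.898 mg/L.
Mixed L₀ = (6.62×1.69 + 0.662×158)/(7.282) = 115.8/7.282 = 15.90 mg/L.
Initial deficit D₀ = C_s − DO₀ = 8.89 − 7.898 = 0.9918 mg/L.
t_c = (1/0.6710) ln[(0.821/0.150)(1 − 0.9918×0.6710/(0.150×15.90))] = 1.490 × ln(3.946) = 2.046 d.
D_c = (0.150/0.821) × 15.90 × e^(−0.150×2.046) = 0.1827 × 15.90 × 0.7357 = 2.137 mg/L.
Minimum DO = 8.89 − 2.137 = 6.753 mg/L.

t_c ≈ 2.05 d; minimum DO ≈ 6.75 mg/L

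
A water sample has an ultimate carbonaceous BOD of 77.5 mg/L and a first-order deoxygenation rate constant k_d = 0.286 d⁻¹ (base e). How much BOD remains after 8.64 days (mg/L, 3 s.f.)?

L ≈ 6.55 mg/L

L_t = L₀ e^(−k_d t) = 77.5 × e^(−0.286×8.64) = 77.5 × 0.08450 = 6.549 mg/L.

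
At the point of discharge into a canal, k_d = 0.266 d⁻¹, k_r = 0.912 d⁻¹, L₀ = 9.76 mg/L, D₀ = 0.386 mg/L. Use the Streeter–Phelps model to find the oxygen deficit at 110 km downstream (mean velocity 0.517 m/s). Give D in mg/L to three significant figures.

D ≈ 1.70 mg/L

Travel time t = x/v = 110 km / (0.517 m/s) = 110000 m / 0.517 m/s = 212800 s = 2.463 d.
k_d L₀/(k_r−k_d) = 0.266×9.76/(0.912−0.266) = 2.596/0.6460 = 4.019 mg/L.
e^(−k_d t) = e^(−0.266×2.463) = 0.5194; e^(−k_r t) = e^(−0.912×2.463) = 0.1058.
D = 4.019 × (0.5194 − 0.1058) + 0.386 × 0.1058 = 1.662 + 0.04085 = 1.703 mg/L.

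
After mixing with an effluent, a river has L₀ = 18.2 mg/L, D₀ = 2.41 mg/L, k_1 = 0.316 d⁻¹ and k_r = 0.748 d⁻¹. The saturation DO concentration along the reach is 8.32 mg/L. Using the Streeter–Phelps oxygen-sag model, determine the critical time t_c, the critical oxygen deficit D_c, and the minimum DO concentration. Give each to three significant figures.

At the critical point dD/dt = 0, so k_1 L₀ e^(−k_1 t) = k_r D. Substituting D(t) from the Streeter–Phelps equation and solving for t gives
t_c = ln[(k_r/k_1)(1 − D₀(k_r−k_1)/(k_1 L₀))] / (k_r−k_1).
Here k_r−k_1 = 0.4320 d⁻¹ and 1 − D₀(k_r−k_1)/(k_1 L₀) = 1 − 2.41×0.4320/(0.316×18.2) = 0.8190, so
t_c = ln(2.367 × 0.8190) / 0.4320 = 0.6620 / 0.4320 = 1.532 d.
D_c = (k_1/k_r) L₀ e^(−k_1 t_c) = (0.316/0.748) × 18.2 × e^(−0.316×1.532) = 0.4225 × 18.2 × 0.6162 = 4.738 mg/L.
Minimum DO = C_s − D_c = 8.32 − 4.738 = 3.582 mg/L.

t_c ≈ 1.53 d; D_c ≈ 4.74 mg/L; min DO ≈ 3.58 mg/L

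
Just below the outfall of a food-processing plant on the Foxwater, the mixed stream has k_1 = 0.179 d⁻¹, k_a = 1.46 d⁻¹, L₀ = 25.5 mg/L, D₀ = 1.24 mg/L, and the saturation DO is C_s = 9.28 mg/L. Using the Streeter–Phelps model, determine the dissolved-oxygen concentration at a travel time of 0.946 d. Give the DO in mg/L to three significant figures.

k_1 L₀/(k_a−k_1) = 0.179×25.5/(1.46−0.179) = 4.564/1.281 = 3.563 mg/L.
e^(−k_1 t) = e^(−0.179×0.9460) = 0.8442; e^(−k_a t) = e^(−1.46×0.9460) = 0.2513.
D = 3.563 × (0.8442 − 0.2513) + 1.24 × 0.2513 = 2.113 + 0.3116 = 2.424 mg/L.
DO = C_s − D = 9.28 − 2.424 = 6.856 mg/L.

DO ≈ 6.86 mg/L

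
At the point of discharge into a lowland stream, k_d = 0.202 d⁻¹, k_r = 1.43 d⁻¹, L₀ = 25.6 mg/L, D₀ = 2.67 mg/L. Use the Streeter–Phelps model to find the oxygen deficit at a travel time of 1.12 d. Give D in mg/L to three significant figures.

D ≈ 3.05 mg/L

k_d L₀/(k_r−k_d) = 0.202×25.6/(1.43−0.202) = 5.171/1.228 = 4.211 mg/L.
e^(−k_d t) = e^(−0.202×1.120) = 0.7975; e^(−k_r t) = e^(−1.43×1.120) = 0.2016.
D = 4.211 × (0.7975 − 0.2016) + 2.67 × 0.2016 = 2.510 + 0.5382 = 3.048 mg/L.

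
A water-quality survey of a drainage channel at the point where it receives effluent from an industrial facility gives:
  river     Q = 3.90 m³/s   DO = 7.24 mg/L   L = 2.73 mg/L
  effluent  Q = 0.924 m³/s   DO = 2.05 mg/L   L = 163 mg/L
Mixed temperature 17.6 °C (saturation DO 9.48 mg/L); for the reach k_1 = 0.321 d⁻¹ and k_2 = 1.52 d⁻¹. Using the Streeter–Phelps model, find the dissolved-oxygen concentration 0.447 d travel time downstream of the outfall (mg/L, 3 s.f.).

Mixed DO = (3.90×7.24 + 0.924×2.05)/(3.90+0.924) = 30.13/4.824 = 6.246 mg/L.
Mixed L₀ = (3.90×2.73 + 0.924×163)/(4.824) = 161.3/4.824 = 33.43 mg/L.
Initial deficit D₀ = C_s − DO₀ = 9.48 − 6.246 = 3.234 mg/L.
D(0.447) = [0.321×33.43/(1.52−0.321)](e^(−0.321×0.447) − e^(−1.52×0.447)) + 3.234 e^(−1.52×0.447)
= 8.950 × (0.8663 − 0.5069) + 3.234 × 0.5069 = 4.856 mg/L.
DO = 9.48 − 4.856 = 4.624 mg/L.

DO ≈ 4.62 mg/L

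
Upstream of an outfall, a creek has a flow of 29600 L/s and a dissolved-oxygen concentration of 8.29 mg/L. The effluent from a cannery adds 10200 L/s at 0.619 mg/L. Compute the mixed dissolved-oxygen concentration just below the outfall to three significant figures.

6.32 mg/L

Flow-weighted mixing: C = (Q_r C_r + Q_w C_w)/(Q_r + Q_w)
= (29600×8.29 + 10200×0.619)/(29600 + 10200) = 251700/39800 = 6.324 mg/L.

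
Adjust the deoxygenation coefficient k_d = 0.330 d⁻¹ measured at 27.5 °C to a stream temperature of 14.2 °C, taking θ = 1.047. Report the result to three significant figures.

k_d ≈ 0.179 d⁻¹

k_d(T₂) = k_d(T₁) · θ^(T₂−T₁) = 0.330 × 1.047^(14.2−27.5)
= 0.330 × 1.047^-13.3 = 0.330 × 0.5429 = 0.1792 d⁻¹.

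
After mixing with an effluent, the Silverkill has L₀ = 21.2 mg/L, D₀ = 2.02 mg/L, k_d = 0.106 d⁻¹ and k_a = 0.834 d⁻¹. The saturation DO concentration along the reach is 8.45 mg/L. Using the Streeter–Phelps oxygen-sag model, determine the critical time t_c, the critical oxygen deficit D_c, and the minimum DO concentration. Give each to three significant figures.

t_c ≈ 1.37 d; D_c ≈ 2.33 mg/L; min DO ≈ 6.12 mg/L

t_c = [1/(k_a−k_d)] ln[(k_a/k_d)(1 − D₀(k_a−k_d)/(k_d L₀))]
= [1/(0.834−0.106)] ln[(0.834/0.106)(1 − 2.02×0.7280/(0.106×21.2))]
= (1/0.7280) ln[7.868 × 0.3456] = 1.374 × ln(2.719) = 1.374 × 1.000 = 1.374 d.
L(t_c) = L₀ e^(−k_d t_c) = 21.2 × 0.8645 = 18.33 mg/L, and at the critical point k_a D_c = k_d L, so D_c = (0.106/0.834) × 18.33 = 2.329 mg/L.
Minimum DO = C_s − D_c = 8.45 − 2.329 = 6.121 mg/L.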